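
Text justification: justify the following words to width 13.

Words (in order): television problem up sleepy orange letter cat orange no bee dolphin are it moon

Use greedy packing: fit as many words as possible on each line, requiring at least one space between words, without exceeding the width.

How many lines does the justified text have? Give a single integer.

Line 1: ['television'] (min_width=10, slack=3)
Line 2: ['problem', 'up'] (min_width=10, slack=3)
Line 3: ['sleepy', 'orange'] (min_width=13, slack=0)
Line 4: ['letter', 'cat'] (min_width=10, slack=3)
Line 5: ['orange', 'no', 'bee'] (min_width=13, slack=0)
Line 6: ['dolphin', 'are'] (min_width=11, slack=2)
Line 7: ['it', 'moon'] (min_width=7, slack=6)
Total lines: 7

Answer: 7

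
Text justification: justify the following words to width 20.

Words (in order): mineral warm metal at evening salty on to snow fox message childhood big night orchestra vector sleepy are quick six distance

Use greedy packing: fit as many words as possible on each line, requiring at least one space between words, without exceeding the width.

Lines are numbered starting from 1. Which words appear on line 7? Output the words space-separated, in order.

Line 1: ['mineral', 'warm', 'metal'] (min_width=18, slack=2)
Line 2: ['at', 'evening', 'salty', 'on'] (min_width=19, slack=1)
Line 3: ['to', 'snow', 'fox', 'message'] (min_width=19, slack=1)
Line 4: ['childhood', 'big', 'night'] (min_width=19, slack=1)
Line 5: ['orchestra', 'vector'] (min_width=16, slack=4)
Line 6: ['sleepy', 'are', 'quick', 'six'] (min_width=20, slack=0)
Line 7: ['distance'] (min_width=8, slack=12)

Answer: distance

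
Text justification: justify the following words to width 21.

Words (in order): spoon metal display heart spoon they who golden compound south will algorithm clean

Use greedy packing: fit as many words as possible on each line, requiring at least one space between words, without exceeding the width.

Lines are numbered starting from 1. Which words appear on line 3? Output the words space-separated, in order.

Line 1: ['spoon', 'metal', 'display'] (min_width=19, slack=2)
Line 2: ['heart', 'spoon', 'they', 'who'] (min_width=20, slack=1)
Line 3: ['golden', 'compound', 'south'] (min_width=21, slack=0)
Line 4: ['will', 'algorithm', 'clean'] (min_width=20, slack=1)

Answer: golden compound south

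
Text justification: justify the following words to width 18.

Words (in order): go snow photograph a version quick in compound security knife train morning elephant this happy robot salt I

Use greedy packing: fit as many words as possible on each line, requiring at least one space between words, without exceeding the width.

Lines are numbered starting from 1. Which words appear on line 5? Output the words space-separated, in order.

Answer: morning elephant

Derivation:
Line 1: ['go', 'snow', 'photograph'] (min_width=18, slack=0)
Line 2: ['a', 'version', 'quick', 'in'] (min_width=18, slack=0)
Line 3: ['compound', 'security'] (min_width=17, slack=1)
Line 4: ['knife', 'train'] (min_width=11, slack=7)
Line 5: ['morning', 'elephant'] (min_width=16, slack=2)
Line 6: ['this', 'happy', 'robot'] (min_width=16, slack=2)
Line 7: ['salt', 'I'] (min_width=6, slack=12)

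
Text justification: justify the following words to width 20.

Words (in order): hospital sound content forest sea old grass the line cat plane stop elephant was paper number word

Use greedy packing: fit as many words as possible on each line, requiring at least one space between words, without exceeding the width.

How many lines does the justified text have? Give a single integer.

Answer: 6

Derivation:
Line 1: ['hospital', 'sound'] (min_width=14, slack=6)
Line 2: ['content', 'forest', 'sea'] (min_width=18, slack=2)
Line 3: ['old', 'grass', 'the', 'line'] (min_width=18, slack=2)
Line 4: ['cat', 'plane', 'stop'] (min_width=14, slack=6)
Line 5: ['elephant', 'was', 'paper'] (min_width=18, slack=2)
Line 6: ['number', 'word'] (min_width=11, slack=9)
Total lines: 6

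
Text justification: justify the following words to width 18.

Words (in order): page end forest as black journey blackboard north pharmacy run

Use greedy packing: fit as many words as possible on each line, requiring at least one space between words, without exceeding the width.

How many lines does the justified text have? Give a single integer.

Answer: 4

Derivation:
Line 1: ['page', 'end', 'forest', 'as'] (min_width=18, slack=0)
Line 2: ['black', 'journey'] (min_width=13, slack=5)
Line 3: ['blackboard', 'north'] (min_width=16, slack=2)
Line 4: ['pharmacy', 'run'] (min_width=12, slack=6)
Total lines: 4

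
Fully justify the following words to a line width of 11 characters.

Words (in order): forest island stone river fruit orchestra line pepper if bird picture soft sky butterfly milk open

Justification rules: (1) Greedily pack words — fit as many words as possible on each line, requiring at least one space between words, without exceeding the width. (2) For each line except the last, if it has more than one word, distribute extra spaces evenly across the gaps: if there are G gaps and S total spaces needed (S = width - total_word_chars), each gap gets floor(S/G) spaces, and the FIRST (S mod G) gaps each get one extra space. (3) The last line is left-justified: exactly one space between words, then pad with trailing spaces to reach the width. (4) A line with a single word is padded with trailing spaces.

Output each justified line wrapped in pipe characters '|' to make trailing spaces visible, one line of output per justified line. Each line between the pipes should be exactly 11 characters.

Line 1: ['forest'] (min_width=6, slack=5)
Line 2: ['island'] (min_width=6, slack=5)
Line 3: ['stone', 'river'] (min_width=11, slack=0)
Line 4: ['fruit'] (min_width=5, slack=6)
Line 5: ['orchestra'] (min_width=9, slack=2)
Line 6: ['line', 'pepper'] (min_width=11, slack=0)
Line 7: ['if', 'bird'] (min_width=7, slack=4)
Line 8: ['picture'] (min_width=7, slack=4)
Line 9: ['soft', 'sky'] (min_width=8, slack=3)
Line 10: ['butterfly'] (min_width=9, slack=2)
Line 11: ['milk', 'open'] (min_width=9, slack=2)

Answer: |forest     |
|island     |
|stone river|
|fruit      |
|orchestra  |
|line pepper|
|if     bird|
|picture    |
|soft    sky|
|butterfly  |
|milk open  |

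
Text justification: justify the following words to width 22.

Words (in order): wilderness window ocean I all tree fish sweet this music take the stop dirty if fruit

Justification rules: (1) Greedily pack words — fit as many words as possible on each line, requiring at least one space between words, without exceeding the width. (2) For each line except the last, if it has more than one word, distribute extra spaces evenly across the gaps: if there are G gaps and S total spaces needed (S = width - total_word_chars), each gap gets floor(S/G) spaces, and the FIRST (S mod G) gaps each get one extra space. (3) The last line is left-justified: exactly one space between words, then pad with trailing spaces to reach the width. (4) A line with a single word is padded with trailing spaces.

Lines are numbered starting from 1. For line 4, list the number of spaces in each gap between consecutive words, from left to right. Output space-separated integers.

Answer: 3 3 2

Derivation:
Line 1: ['wilderness', 'window'] (min_width=17, slack=5)
Line 2: ['ocean', 'I', 'all', 'tree', 'fish'] (min_width=21, slack=1)
Line 3: ['sweet', 'this', 'music', 'take'] (min_width=21, slack=1)
Line 4: ['the', 'stop', 'dirty', 'if'] (min_width=17, slack=5)
Line 5: ['fruit'] (min_width=5, slack=17)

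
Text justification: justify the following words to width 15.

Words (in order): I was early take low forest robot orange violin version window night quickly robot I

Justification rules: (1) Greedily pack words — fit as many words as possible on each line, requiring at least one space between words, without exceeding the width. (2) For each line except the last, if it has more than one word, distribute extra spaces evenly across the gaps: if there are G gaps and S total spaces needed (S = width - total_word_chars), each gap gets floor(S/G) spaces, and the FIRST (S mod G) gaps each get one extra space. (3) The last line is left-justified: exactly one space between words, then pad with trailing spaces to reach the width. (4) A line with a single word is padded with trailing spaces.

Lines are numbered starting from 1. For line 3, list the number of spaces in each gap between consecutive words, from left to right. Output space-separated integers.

Answer: 4

Derivation:
Line 1: ['I', 'was', 'early'] (min_width=11, slack=4)
Line 2: ['take', 'low', 'forest'] (min_width=15, slack=0)
Line 3: ['robot', 'orange'] (min_width=12, slack=3)
Line 4: ['violin', 'version'] (min_width=14, slack=1)
Line 5: ['window', 'night'] (min_width=12, slack=3)
Line 6: ['quickly', 'robot', 'I'] (min_width=15, slack=0)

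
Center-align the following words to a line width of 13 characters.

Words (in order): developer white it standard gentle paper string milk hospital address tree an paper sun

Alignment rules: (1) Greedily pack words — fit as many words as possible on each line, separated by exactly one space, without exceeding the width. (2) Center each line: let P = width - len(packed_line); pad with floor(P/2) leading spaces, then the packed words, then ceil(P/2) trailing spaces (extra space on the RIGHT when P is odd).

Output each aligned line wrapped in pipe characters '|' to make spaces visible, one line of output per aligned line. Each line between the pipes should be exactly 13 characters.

Line 1: ['developer'] (min_width=9, slack=4)
Line 2: ['white', 'it'] (min_width=8, slack=5)
Line 3: ['standard'] (min_width=8, slack=5)
Line 4: ['gentle', 'paper'] (min_width=12, slack=1)
Line 5: ['string', 'milk'] (min_width=11, slack=2)
Line 6: ['hospital'] (min_width=8, slack=5)
Line 7: ['address', 'tree'] (min_width=12, slack=1)
Line 8: ['an', 'paper', 'sun'] (min_width=12, slack=1)

Answer: |  developer  |
|  white it   |
|  standard   |
|gentle paper |
| string milk |
|  hospital   |
|address tree |
|an paper sun |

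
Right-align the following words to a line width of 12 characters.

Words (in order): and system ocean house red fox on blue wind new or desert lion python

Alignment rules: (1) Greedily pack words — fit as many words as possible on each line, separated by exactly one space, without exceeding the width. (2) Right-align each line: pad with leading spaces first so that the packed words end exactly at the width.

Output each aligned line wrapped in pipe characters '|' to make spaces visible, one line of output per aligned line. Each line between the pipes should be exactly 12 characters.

Answer: |  and system|
| ocean house|
|  red fox on|
|   blue wind|
|      new or|
| desert lion|
|      python|

Derivation:
Line 1: ['and', 'system'] (min_width=10, slack=2)
Line 2: ['ocean', 'house'] (min_width=11, slack=1)
Line 3: ['red', 'fox', 'on'] (min_width=10, slack=2)
Line 4: ['blue', 'wind'] (min_width=9, slack=3)
Line 5: ['new', 'or'] (min_width=6, slack=6)
Line 6: ['desert', 'lion'] (min_width=11, slack=1)
Line 7: ['python'] (min_width=6, slack=6)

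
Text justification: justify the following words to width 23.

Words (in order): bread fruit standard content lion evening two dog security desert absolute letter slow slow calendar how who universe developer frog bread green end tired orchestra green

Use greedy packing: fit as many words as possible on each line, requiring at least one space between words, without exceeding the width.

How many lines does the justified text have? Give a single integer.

Line 1: ['bread', 'fruit', 'standard'] (min_width=20, slack=3)
Line 2: ['content', 'lion', 'evening'] (min_width=20, slack=3)
Line 3: ['two', 'dog', 'security', 'desert'] (min_width=23, slack=0)
Line 4: ['absolute', 'letter', 'slow'] (min_width=20, slack=3)
Line 5: ['slow', 'calendar', 'how', 'who'] (min_width=21, slack=2)
Line 6: ['universe', 'developer', 'frog'] (min_width=23, slack=0)
Line 7: ['bread', 'green', 'end', 'tired'] (min_width=21, slack=2)
Line 8: ['orchestra', 'green'] (min_width=15, slack=8)
Total lines: 8

Answer: 8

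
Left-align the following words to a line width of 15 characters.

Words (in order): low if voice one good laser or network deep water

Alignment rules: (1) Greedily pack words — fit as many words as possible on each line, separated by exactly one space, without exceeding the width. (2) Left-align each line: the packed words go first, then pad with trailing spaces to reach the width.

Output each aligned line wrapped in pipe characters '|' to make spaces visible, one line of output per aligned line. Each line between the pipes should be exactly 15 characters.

Line 1: ['low', 'if', 'voice'] (min_width=12, slack=3)
Line 2: ['one', 'good', 'laser'] (min_width=14, slack=1)
Line 3: ['or', 'network', 'deep'] (min_width=15, slack=0)
Line 4: ['water'] (min_width=5, slack=10)

Answer: |low if voice   |
|one good laser |
|or network deep|
|water          |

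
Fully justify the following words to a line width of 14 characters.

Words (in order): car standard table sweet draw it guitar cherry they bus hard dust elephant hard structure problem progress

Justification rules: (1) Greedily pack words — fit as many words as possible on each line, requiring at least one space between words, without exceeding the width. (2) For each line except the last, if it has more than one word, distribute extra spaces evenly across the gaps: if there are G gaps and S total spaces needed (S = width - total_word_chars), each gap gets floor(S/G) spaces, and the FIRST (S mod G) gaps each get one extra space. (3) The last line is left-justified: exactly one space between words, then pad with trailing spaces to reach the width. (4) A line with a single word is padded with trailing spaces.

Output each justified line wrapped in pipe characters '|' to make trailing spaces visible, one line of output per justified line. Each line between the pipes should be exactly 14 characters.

Line 1: ['car', 'standard'] (min_width=12, slack=2)
Line 2: ['table', 'sweet'] (min_width=11, slack=3)
Line 3: ['draw', 'it', 'guitar'] (min_width=14, slack=0)
Line 4: ['cherry', 'they'] (min_width=11, slack=3)
Line 5: ['bus', 'hard', 'dust'] (min_width=13, slack=1)
Line 6: ['elephant', 'hard'] (min_width=13, slack=1)
Line 7: ['structure'] (min_width=9, slack=5)
Line 8: ['problem'] (min_width=7, slack=7)
Line 9: ['progress'] (min_width=8, slack=6)

Answer: |car   standard|
|table    sweet|
|draw it guitar|
|cherry    they|
|bus  hard dust|
|elephant  hard|
|structure     |
|problem       |
|progress      |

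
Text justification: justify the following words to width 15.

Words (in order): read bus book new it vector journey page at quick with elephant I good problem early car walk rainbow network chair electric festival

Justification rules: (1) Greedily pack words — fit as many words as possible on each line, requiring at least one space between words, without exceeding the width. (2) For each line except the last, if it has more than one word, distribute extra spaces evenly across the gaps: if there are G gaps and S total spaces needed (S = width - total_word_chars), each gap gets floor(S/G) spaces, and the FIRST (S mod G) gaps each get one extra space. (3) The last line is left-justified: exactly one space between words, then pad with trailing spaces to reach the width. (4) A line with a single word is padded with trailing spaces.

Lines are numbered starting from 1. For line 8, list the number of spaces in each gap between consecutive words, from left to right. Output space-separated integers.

Answer: 1

Derivation:
Line 1: ['read', 'bus', 'book'] (min_width=13, slack=2)
Line 2: ['new', 'it', 'vector'] (min_width=13, slack=2)
Line 3: ['journey', 'page', 'at'] (min_width=15, slack=0)
Line 4: ['quick', 'with'] (min_width=10, slack=5)
Line 5: ['elephant', 'I', 'good'] (min_width=15, slack=0)
Line 6: ['problem', 'early'] (min_width=13, slack=2)
Line 7: ['car', 'walk'] (min_width=8, slack=7)
Line 8: ['rainbow', 'network'] (min_width=15, slack=0)
Line 9: ['chair', 'electric'] (min_width=14, slack=1)
Line 10: ['festival'] (min_width=8, slack=7)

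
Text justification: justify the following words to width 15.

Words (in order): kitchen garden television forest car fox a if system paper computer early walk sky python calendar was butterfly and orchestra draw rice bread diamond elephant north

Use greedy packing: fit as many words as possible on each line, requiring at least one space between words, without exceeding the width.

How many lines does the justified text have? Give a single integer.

Answer: 12

Derivation:
Line 1: ['kitchen', 'garden'] (min_width=14, slack=1)
Line 2: ['television'] (min_width=10, slack=5)
Line 3: ['forest', 'car', 'fox'] (min_width=14, slack=1)
Line 4: ['a', 'if', 'system'] (min_width=11, slack=4)
Line 5: ['paper', 'computer'] (min_width=14, slack=1)
Line 6: ['early', 'walk', 'sky'] (min_width=14, slack=1)
Line 7: ['python', 'calendar'] (min_width=15, slack=0)
Line 8: ['was', 'butterfly'] (min_width=13, slack=2)
Line 9: ['and', 'orchestra'] (min_width=13, slack=2)
Line 10: ['draw', 'rice', 'bread'] (min_width=15, slack=0)
Line 11: ['diamond'] (min_width=7, slack=8)
Line 12: ['elephant', 'north'] (min_width=14, slack=1)
Total lines: 12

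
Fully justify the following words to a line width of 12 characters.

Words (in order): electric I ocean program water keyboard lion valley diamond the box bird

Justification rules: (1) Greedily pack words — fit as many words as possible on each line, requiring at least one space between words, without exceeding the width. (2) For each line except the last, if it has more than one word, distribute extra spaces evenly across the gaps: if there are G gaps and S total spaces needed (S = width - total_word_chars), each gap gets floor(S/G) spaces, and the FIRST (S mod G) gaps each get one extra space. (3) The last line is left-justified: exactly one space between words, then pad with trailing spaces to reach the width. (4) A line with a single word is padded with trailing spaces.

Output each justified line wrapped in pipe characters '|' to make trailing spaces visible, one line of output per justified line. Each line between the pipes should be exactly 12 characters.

Line 1: ['electric', 'I'] (min_width=10, slack=2)
Line 2: ['ocean'] (min_width=5, slack=7)
Line 3: ['program'] (min_width=7, slack=5)
Line 4: ['water'] (min_width=5, slack=7)
Line 5: ['keyboard'] (min_width=8, slack=4)
Line 6: ['lion', 'valley'] (min_width=11, slack=1)
Line 7: ['diamond', 'the'] (min_width=11, slack=1)
Line 8: ['box', 'bird'] (min_width=8, slack=4)

Answer: |electric   I|
|ocean       |
|program     |
|water       |
|keyboard    |
|lion  valley|
|diamond  the|
|box bird    |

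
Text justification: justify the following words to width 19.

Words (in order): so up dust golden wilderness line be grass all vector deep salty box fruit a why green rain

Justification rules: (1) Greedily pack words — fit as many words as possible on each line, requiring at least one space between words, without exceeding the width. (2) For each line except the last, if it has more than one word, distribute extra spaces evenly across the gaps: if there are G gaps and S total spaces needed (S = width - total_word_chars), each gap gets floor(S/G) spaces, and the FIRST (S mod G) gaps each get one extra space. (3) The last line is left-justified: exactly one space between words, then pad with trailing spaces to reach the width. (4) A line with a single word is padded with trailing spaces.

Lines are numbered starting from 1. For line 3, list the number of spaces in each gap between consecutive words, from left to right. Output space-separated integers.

Answer: 3 2

Derivation:
Line 1: ['so', 'up', 'dust', 'golden'] (min_width=17, slack=2)
Line 2: ['wilderness', 'line', 'be'] (min_width=18, slack=1)
Line 3: ['grass', 'all', 'vector'] (min_width=16, slack=3)
Line 4: ['deep', 'salty', 'box'] (min_width=14, slack=5)
Line 5: ['fruit', 'a', 'why', 'green'] (min_width=17, slack=2)
Line 6: ['rain'] (min_width=4, slack=15)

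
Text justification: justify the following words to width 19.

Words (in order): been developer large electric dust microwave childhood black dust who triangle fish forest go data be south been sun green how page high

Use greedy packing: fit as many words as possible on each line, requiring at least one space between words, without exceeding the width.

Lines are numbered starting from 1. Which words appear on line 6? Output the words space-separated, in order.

Answer: forest go data be

Derivation:
Line 1: ['been', 'developer'] (min_width=14, slack=5)
Line 2: ['large', 'electric', 'dust'] (min_width=19, slack=0)
Line 3: ['microwave', 'childhood'] (min_width=19, slack=0)
Line 4: ['black', 'dust', 'who'] (min_width=14, slack=5)
Line 5: ['triangle', 'fish'] (min_width=13, slack=6)
Line 6: ['forest', 'go', 'data', 'be'] (min_width=17, slack=2)
Line 7: ['south', 'been', 'sun'] (min_width=14, slack=5)
Line 8: ['green', 'how', 'page', 'high'] (min_width=19, slack=0)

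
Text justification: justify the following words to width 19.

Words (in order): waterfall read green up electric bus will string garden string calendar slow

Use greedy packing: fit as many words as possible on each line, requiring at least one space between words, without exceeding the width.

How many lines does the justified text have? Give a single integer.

Line 1: ['waterfall', 'read'] (min_width=14, slack=5)
Line 2: ['green', 'up', 'electric'] (min_width=17, slack=2)
Line 3: ['bus', 'will', 'string'] (min_width=15, slack=4)
Line 4: ['garden', 'string'] (min_width=13, slack=6)
Line 5: ['calendar', 'slow'] (min_width=13, slack=6)
Total lines: 5

Answer: 5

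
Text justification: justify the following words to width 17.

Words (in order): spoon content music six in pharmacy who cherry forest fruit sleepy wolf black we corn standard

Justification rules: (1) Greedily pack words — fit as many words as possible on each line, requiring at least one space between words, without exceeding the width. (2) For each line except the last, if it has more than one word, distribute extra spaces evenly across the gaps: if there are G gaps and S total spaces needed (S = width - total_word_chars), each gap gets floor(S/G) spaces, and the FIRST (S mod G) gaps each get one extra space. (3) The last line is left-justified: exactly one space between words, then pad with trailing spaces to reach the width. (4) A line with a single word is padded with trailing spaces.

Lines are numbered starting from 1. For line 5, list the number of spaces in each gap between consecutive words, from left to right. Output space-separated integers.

Line 1: ['spoon', 'content'] (min_width=13, slack=4)
Line 2: ['music', 'six', 'in'] (min_width=12, slack=5)
Line 3: ['pharmacy', 'who'] (min_width=12, slack=5)
Line 4: ['cherry', 'forest'] (min_width=13, slack=4)
Line 5: ['fruit', 'sleepy', 'wolf'] (min_width=17, slack=0)
Line 6: ['black', 'we', 'corn'] (min_width=13, slack=4)
Line 7: ['standard'] (min_width=8, slack=9)

Answer: 1 1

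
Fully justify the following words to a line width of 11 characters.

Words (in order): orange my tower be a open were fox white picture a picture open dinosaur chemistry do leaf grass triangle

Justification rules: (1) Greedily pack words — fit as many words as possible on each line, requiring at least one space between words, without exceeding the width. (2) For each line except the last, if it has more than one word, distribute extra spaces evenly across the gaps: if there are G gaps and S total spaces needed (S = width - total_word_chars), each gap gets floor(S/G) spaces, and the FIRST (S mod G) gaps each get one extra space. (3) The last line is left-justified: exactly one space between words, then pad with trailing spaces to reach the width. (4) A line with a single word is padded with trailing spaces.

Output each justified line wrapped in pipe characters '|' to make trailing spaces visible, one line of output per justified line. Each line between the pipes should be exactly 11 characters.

Line 1: ['orange', 'my'] (min_width=9, slack=2)
Line 2: ['tower', 'be', 'a'] (min_width=10, slack=1)
Line 3: ['open', 'were'] (min_width=9, slack=2)
Line 4: ['fox', 'white'] (min_width=9, slack=2)
Line 5: ['picture', 'a'] (min_width=9, slack=2)
Line 6: ['picture'] (min_width=7, slack=4)
Line 7: ['open'] (min_width=4, slack=7)
Line 8: ['dinosaur'] (min_width=8, slack=3)
Line 9: ['chemistry'] (min_width=9, slack=2)
Line 10: ['do', 'leaf'] (min_width=7, slack=4)
Line 11: ['grass'] (min_width=5, slack=6)
Line 12: ['triangle'] (min_width=8, slack=3)

Answer: |orange   my|
|tower  be a|
|open   were|
|fox   white|
|picture   a|
|picture    |
|open       |
|dinosaur   |
|chemistry  |
|do     leaf|
|grass      |
|triangle   |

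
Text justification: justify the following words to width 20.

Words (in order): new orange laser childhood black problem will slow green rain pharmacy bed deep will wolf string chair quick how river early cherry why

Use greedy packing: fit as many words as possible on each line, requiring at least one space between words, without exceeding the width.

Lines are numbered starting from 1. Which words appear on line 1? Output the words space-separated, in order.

Line 1: ['new', 'orange', 'laser'] (min_width=16, slack=4)
Line 2: ['childhood', 'black'] (min_width=15, slack=5)
Line 3: ['problem', 'will', 'slow'] (min_width=17, slack=3)
Line 4: ['green', 'rain', 'pharmacy'] (min_width=19, slack=1)
Line 5: ['bed', 'deep', 'will', 'wolf'] (min_width=18, slack=2)
Line 6: ['string', 'chair', 'quick'] (min_width=18, slack=2)
Line 7: ['how', 'river', 'early'] (min_width=15, slack=5)
Line 8: ['cherry', 'why'] (min_width=10, slack=10)

Answer: new orange laser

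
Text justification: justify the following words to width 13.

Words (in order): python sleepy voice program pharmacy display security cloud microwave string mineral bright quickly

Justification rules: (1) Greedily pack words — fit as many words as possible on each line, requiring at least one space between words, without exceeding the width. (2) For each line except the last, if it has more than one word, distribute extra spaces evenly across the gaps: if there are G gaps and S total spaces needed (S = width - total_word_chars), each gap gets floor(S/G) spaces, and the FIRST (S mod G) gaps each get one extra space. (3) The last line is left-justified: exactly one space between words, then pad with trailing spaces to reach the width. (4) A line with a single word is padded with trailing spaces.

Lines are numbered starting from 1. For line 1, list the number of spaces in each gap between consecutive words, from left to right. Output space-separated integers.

Answer: 1

Derivation:
Line 1: ['python', 'sleepy'] (min_width=13, slack=0)
Line 2: ['voice', 'program'] (min_width=13, slack=0)
Line 3: ['pharmacy'] (min_width=8, slack=5)
Line 4: ['display'] (min_width=7, slack=6)
Line 5: ['security'] (min_width=8, slack=5)
Line 6: ['cloud'] (min_width=5, slack=8)
Line 7: ['microwave'] (min_width=9, slack=4)
Line 8: ['string'] (min_width=6, slack=7)
Line 9: ['mineral'] (min_width=7, slack=6)
Line 10: ['bright'] (min_width=6, slack=7)
Line 11: ['quickly'] (min_width=7, slack=6)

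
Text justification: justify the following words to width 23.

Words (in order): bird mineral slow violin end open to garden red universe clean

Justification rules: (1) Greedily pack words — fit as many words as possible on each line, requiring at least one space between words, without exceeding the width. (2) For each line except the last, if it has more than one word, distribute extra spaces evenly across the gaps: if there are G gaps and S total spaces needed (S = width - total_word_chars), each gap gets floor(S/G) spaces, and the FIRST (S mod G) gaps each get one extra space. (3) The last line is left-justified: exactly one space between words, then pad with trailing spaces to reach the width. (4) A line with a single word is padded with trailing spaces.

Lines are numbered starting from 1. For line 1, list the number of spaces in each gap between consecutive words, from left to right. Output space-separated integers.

Line 1: ['bird', 'mineral', 'slow'] (min_width=17, slack=6)
Line 2: ['violin', 'end', 'open', 'to'] (min_width=18, slack=5)
Line 3: ['garden', 'red', 'universe'] (min_width=19, slack=4)
Line 4: ['clean'] (min_width=5, slack=18)

Answer: 4 4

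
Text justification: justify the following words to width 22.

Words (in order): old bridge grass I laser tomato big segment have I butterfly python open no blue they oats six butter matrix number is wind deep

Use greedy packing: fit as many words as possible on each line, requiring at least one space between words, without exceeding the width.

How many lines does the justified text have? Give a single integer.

Answer: 7

Derivation:
Line 1: ['old', 'bridge', 'grass', 'I'] (min_width=18, slack=4)
Line 2: ['laser', 'tomato', 'big'] (min_width=16, slack=6)
Line 3: ['segment', 'have', 'I'] (min_width=14, slack=8)
Line 4: ['butterfly', 'python', 'open'] (min_width=21, slack=1)
Line 5: ['no', 'blue', 'they', 'oats', 'six'] (min_width=21, slack=1)
Line 6: ['butter', 'matrix', 'number'] (min_width=20, slack=2)
Line 7: ['is', 'wind', 'deep'] (min_width=12, slack=10)
Total lines: 7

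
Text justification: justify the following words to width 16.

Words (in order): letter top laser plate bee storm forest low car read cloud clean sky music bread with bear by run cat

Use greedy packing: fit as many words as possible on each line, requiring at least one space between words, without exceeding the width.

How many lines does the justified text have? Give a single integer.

Line 1: ['letter', 'top', 'laser'] (min_width=16, slack=0)
Line 2: ['plate', 'bee', 'storm'] (min_width=15, slack=1)
Line 3: ['forest', 'low', 'car'] (min_width=14, slack=2)
Line 4: ['read', 'cloud', 'clean'] (min_width=16, slack=0)
Line 5: ['sky', 'music', 'bread'] (min_width=15, slack=1)
Line 6: ['with', 'bear', 'by', 'run'] (min_width=16, slack=0)
Line 7: ['cat'] (min_width=3, slack=13)
Total lines: 7

Answer: 7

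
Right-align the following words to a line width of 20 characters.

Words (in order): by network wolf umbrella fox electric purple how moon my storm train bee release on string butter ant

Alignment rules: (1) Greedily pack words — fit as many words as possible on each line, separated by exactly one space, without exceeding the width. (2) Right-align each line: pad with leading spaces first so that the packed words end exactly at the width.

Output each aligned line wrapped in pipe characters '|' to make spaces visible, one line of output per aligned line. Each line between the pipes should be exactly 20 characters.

Answer: |     by network wolf|
|        umbrella fox|
| electric purple how|
| moon my storm train|
|      bee release on|
|   string butter ant|

Derivation:
Line 1: ['by', 'network', 'wolf'] (min_width=15, slack=5)
Line 2: ['umbrella', 'fox'] (min_width=12, slack=8)
Line 3: ['electric', 'purple', 'how'] (min_width=19, slack=1)
Line 4: ['moon', 'my', 'storm', 'train'] (min_width=19, slack=1)
Line 5: ['bee', 'release', 'on'] (min_width=14, slack=6)
Line 6: ['string', 'butter', 'ant'] (min_width=17, slack=3)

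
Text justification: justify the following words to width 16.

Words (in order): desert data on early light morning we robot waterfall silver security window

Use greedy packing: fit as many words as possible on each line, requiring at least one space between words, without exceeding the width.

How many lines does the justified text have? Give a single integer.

Answer: 5

Derivation:
Line 1: ['desert', 'data', 'on'] (min_width=14, slack=2)
Line 2: ['early', 'light'] (min_width=11, slack=5)
Line 3: ['morning', 'we', 'robot'] (min_width=16, slack=0)
Line 4: ['waterfall', 'silver'] (min_width=16, slack=0)
Line 5: ['security', 'window'] (min_width=15, slack=1)
Total lines: 5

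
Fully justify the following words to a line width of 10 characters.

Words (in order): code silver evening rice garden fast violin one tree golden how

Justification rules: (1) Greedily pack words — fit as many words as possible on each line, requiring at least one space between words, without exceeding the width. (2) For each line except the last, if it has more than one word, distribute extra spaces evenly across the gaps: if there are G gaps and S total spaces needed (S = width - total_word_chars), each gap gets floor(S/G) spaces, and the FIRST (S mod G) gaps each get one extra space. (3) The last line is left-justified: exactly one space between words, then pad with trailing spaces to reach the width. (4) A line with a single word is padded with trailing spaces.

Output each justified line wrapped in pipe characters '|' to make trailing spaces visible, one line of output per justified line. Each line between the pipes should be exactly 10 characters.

Line 1: ['code'] (min_width=4, slack=6)
Line 2: ['silver'] (min_width=6, slack=4)
Line 3: ['evening'] (min_width=7, slack=3)
Line 4: ['rice'] (min_width=4, slack=6)
Line 5: ['garden'] (min_width=6, slack=4)
Line 6: ['fast'] (min_width=4, slack=6)
Line 7: ['violin', 'one'] (min_width=10, slack=0)
Line 8: ['tree'] (min_width=4, slack=6)
Line 9: ['golden', 'how'] (min_width=10, slack=0)

Answer: |code      |
|silver    |
|evening   |
|rice      |
|garden    |
|fast      |
|violin one|
|tree      |
|golden how|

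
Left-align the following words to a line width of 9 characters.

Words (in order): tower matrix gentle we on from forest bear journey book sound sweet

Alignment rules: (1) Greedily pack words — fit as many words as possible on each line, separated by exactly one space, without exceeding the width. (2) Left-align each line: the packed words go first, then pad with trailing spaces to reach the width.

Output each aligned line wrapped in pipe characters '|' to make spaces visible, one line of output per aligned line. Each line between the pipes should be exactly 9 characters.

Answer: |tower    |
|matrix   |
|gentle we|
|on from  |
|forest   |
|bear     |
|journey  |
|book     |
|sound    |
|sweet    |

Derivation:
Line 1: ['tower'] (min_width=5, slack=4)
Line 2: ['matrix'] (min_width=6, slack=3)
Line 3: ['gentle', 'we'] (min_width=9, slack=0)
Line 4: ['on', 'from'] (min_width=7, slack=2)
Line 5: ['forest'] (min_width=6, slack=3)
Line 6: ['bear'] (min_width=4, slack=5)
Line 7: ['journey'] (min_width=7, slack=2)
Line 8: ['book'] (min_width=4, slack=5)
Line 9: ['sound'] (min_width=5, slack=4)
Line 10: ['sweet'] (min_width=5, slack=4)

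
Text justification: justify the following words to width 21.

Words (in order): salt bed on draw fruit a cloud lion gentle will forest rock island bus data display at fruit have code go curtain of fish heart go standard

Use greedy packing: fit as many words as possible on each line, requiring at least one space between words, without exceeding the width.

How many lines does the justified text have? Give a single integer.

Answer: 8

Derivation:
Line 1: ['salt', 'bed', 'on', 'draw'] (min_width=16, slack=5)
Line 2: ['fruit', 'a', 'cloud', 'lion'] (min_width=18, slack=3)
Line 3: ['gentle', 'will', 'forest'] (min_width=18, slack=3)
Line 4: ['rock', 'island', 'bus', 'data'] (min_width=20, slack=1)
Line 5: ['display', 'at', 'fruit', 'have'] (min_width=21, slack=0)
Line 6: ['code', 'go', 'curtain', 'of'] (min_width=18, slack=3)
Line 7: ['fish', 'heart', 'go'] (min_width=13, slack=8)
Line 8: ['standard'] (min_width=8, slack=13)
Total lines: 8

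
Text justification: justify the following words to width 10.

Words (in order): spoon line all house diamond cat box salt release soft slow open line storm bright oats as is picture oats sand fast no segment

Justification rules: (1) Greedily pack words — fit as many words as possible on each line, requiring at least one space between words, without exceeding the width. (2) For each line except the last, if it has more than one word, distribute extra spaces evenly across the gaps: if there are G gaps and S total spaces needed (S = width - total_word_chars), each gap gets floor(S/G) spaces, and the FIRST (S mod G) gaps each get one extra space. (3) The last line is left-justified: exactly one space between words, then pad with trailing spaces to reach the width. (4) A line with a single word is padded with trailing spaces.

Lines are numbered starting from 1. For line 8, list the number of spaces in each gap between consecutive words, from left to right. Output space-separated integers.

Line 1: ['spoon', 'line'] (min_width=10, slack=0)
Line 2: ['all', 'house'] (min_width=9, slack=1)
Line 3: ['diamond'] (min_width=7, slack=3)
Line 4: ['cat', 'box'] (min_width=7, slack=3)
Line 5: ['salt'] (min_width=4, slack=6)
Line 6: ['release'] (min_width=7, slack=3)
Line 7: ['soft', 'slow'] (min_width=9, slack=1)
Line 8: ['open', 'line'] (min_width=9, slack=1)
Line 9: ['storm'] (min_width=5, slack=5)
Line 10: ['bright'] (min_width=6, slack=4)
Line 11: ['oats', 'as', 'is'] (min_width=10, slack=0)
Line 12: ['picture'] (min_width=7, slack=3)
Line 13: ['oats', 'sand'] (min_width=9, slack=1)
Line 14: ['fast', 'no'] (min_width=7, slack=3)
Line 15: ['segment'] (min_width=7, slack=3)

Answer: 2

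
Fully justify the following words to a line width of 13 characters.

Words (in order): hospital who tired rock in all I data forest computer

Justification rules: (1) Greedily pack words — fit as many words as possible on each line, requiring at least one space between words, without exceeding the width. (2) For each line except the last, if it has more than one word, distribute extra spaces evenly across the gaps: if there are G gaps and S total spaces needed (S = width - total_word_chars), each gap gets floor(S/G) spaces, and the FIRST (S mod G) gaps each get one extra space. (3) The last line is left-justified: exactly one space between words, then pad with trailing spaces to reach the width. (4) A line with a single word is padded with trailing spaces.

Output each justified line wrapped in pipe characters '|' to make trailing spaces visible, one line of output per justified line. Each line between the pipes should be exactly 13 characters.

Answer: |hospital  who|
|tired rock in|
|all   I  data|
|forest       |
|computer     |

Derivation:
Line 1: ['hospital', 'who'] (min_width=12, slack=1)
Line 2: ['tired', 'rock', 'in'] (min_width=13, slack=0)
Line 3: ['all', 'I', 'data'] (min_width=10, slack=3)
Line 4: ['forest'] (min_width=6, slack=7)
Line 5: ['computer'] (min_width=8, slack=5)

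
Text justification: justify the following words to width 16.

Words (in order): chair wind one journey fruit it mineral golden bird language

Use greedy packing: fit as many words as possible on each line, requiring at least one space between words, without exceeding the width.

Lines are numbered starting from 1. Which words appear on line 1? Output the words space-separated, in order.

Line 1: ['chair', 'wind', 'one'] (min_width=14, slack=2)
Line 2: ['journey', 'fruit', 'it'] (min_width=16, slack=0)
Line 3: ['mineral', 'golden'] (min_width=14, slack=2)
Line 4: ['bird', 'language'] (min_width=13, slack=3)

Answer: chair wind one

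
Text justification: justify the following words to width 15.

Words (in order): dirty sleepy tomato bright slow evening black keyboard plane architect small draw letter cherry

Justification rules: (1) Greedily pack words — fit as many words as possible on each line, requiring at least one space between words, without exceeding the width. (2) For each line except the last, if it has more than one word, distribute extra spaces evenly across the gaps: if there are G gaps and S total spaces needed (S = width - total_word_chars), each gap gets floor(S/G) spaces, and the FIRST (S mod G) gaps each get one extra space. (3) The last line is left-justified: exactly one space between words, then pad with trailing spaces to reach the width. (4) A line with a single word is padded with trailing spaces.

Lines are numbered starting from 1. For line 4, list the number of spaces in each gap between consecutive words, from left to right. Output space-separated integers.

Answer: 2

Derivation:
Line 1: ['dirty', 'sleepy'] (min_width=12, slack=3)
Line 2: ['tomato', 'bright'] (min_width=13, slack=2)
Line 3: ['slow', 'evening'] (min_width=12, slack=3)
Line 4: ['black', 'keyboard'] (min_width=14, slack=1)
Line 5: ['plane', 'architect'] (min_width=15, slack=0)
Line 6: ['small', 'draw'] (min_width=10, slack=5)
Line 7: ['letter', 'cherry'] (min_width=13, slack=2)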